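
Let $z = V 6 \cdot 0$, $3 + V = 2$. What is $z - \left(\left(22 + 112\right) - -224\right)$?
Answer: $-358$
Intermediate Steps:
$V = -1$ ($V = -3 + 2 = -1$)
$z = 0$ ($z = - 6 \cdot 0 = \left(-1\right) 0 = 0$)
$z - \left(\left(22 + 112\right) - -224\right) = 0 - \left(\left(22 + 112\right) - -224\right) = 0 - \left(134 + 224\right) = 0 - 358 = -358$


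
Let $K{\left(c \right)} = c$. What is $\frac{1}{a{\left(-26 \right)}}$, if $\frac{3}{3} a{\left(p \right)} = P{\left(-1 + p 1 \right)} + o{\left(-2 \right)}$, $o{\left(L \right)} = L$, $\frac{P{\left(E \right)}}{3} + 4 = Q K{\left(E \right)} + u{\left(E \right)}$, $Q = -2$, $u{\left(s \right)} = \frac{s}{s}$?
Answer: $\frac{1}{151} \approx 0.0066225$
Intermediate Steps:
$u{\left(s \right)} = 1$
$P{\left(E \right)} = -9 - 6 E$ ($P{\left(E \right)} = -12 + 3 \left(- 2 E + 1\right) = -12 + 3 \left(1 - 2 E\right) = -12 - \left(-3 + 6 E\right) = -9 - 6 E$)
$a{\left(p \right)} = -5 - 6 p$ ($a{\left(p \right)} = \left(-9 - 6 \left(-1 + p 1\right)\right) - 2 = \left(-9 - 6 \left(-1 + p\right)\right) - 2 = \left(-9 - \left(-6 + 6 p\right)\right) - 2 = \left(-3 - 6 p\right) - 2 = -5 - 6 p$)
$\frac{1}{a{\left(-26 \right)}} = \frac{1}{-5 - -156} = \frac{1}{-5 + 156} = \frac{1}{151}$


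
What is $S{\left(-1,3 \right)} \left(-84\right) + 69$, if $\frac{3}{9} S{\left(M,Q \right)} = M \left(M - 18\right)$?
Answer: $-4719$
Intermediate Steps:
$S{\left(M,Q \right)} = 3 M \left(-18 + M\right)$ ($S{\left(M,Q \right)} = 3 M \left(M - 18\right) = 3 M \left(-18 + M\right)$)
$S{\left(-1,3 \right)} \left(-84\right) + 69 = 3 \left(-1\right) \left(-18 - 1\right) \left(-84\right) + 69 = 3 \left(-1\right) \left(-19\right) \left(-84\right) + 69 = 57 \left(-84\right) + 69 = -4788 + 69 = -4719$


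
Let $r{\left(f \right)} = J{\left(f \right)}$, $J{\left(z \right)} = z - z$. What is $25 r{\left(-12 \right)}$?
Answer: $0$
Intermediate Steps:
$J{\left(z \right)} = 0$
$r{\left(f \right)} = 0$
$25 r{\left(-12 \right)} = 25 \cdot 0 = 0$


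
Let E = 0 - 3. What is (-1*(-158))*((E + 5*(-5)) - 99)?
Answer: -20066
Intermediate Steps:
E = -3
(-1*(-158))*((E + 5*(-5)) - 99) = (-1*(-158))*((-3 + 5*(-5)) - 99) = 158*((-3 - 25) - 99) = 158*(-28 - 99) = 158*(-127) = -20066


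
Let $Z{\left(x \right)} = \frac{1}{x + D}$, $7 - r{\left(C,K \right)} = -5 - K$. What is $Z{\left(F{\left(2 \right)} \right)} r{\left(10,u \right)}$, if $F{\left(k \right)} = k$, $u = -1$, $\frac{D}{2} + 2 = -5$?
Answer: $- \frac{11}{12} \approx -0.91667$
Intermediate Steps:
$D = -14$ ($D = -4 + 2 \left(-5\right) = -4 - 10 = -14$)
$r{\left(C,K \right)} = 12 + K$ ($r{\left(C,K \right)} = 7 - \left(-5 - K\right) = 7 + \left(5 + K\right) = 12 + K$)
$Z{\left(x \right)} = \frac{1}{-14 + x}$ ($Z{\left(x \right)} = \frac{1}{x - 14} = \frac{1}{-14 + x}$)
$Z{\left(F{\left(2 \right)} \right)} r{\left(10,u \right)} = \frac{12 - 1}{-14 + 2} = \frac{1}{-12} \cdot 11 = \left(- \frac{1}{12}\right) 11 = - \frac{11}{12}$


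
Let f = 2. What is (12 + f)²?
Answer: 196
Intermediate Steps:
(12 + f)² = (12 + 2)² = 14² = 196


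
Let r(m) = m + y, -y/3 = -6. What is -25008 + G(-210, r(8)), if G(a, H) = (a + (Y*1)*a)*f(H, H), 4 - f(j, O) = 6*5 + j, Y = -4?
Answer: -57768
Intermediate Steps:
y = 18 (y = -3*(-6) = 18)
r(m) = 18 + m (r(m) = m + 18 = 18 + m)
f(j, O) = -26 - j (f(j, O) = 4 - (6*5 + j) = 4 - (30 + j) = 4 + (-30 - j) = -26 - j)
G(a, H) = -3*a*(-26 - H) (G(a, H) = (a + (-4*1)*a)*(-26 - H) = (a - 4*a)*(-26 - H) = (-3*a)*(-26 - H) = -3*a*(-26 - H))
-25008 + G(-210, r(8)) = -25008 + 3*(-210)*(26 + (18 + 8)) = -25008 + 3*(-210)*(26 + 26) = -25008 + 3*(-210)*52 = -25008 - 32760 = -57768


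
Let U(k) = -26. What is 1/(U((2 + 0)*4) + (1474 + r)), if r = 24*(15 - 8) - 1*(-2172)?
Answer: 1/3788 ≈ 0.00026399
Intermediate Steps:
r = 2340 (r = 24*7 + 2172 = 168 + 2172 = 2340)
1/(U((2 + 0)*4) + (1474 + r)) = 1/(-26 + (1474 + 2340)) = 1/(-26 + 3814) = 1/3788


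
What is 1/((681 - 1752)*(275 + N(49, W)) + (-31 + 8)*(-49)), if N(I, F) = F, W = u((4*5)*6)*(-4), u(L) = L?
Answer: 1/220682 ≈ 4.5314e-6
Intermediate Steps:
W = -480 (W = ((4*5)*6)*(-4) = (20*6)*(-4) = 120*(-4) = -480)
1/((681 - 1752)*(275 + N(49, W)) + (-31 + 8)*(-49)) = 1/((681 - 1752)*(275 - 480) + (-31 + 8)*(-49)) = 1/(-1071*(-205) - 23*(-49)) = 1/(219555 + 1127) = 1/220682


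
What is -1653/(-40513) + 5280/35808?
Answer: 98096/521081 ≈ 0.18825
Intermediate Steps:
-1653/(-40513) + 5280/35808 = -1653*(-1/40513) + 5280*(1/35808) = 57/1397 + 55/373 = 98096/521081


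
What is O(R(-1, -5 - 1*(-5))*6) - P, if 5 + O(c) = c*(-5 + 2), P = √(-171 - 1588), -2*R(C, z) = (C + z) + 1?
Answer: -5 - I*√1759 ≈ -5.0 - 41.94*I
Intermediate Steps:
R(C, z) = -½ - C/2 - z/2 (R(C, z) = -((C + z) + 1)/2 = -(1 + C + z)/2 = -½ - C/2 - z/2)
P = I*√1759 (P = √(-1759) = I*√1759 ≈ 41.94*I)
O(c) = -5 - 3*c (O(c) = -5 + c*(-5 + 2) = -5 + c*(-3) = -5 - 3*c)
O(R(-1, -5 - 1*(-5))*6) - P = (-5 - 3*(-½ - ½*(-1) - (-5 - 1*(-5))/2)*6) - I*√1759 = (-5 - 3*(-½ + ½ - (-5 + 5)/2)*6) - I*√1759 = (-5 - 3*(-½ + ½ - ½*0)*6) - I*√1759 = (-5 - 3*(-½ + ½ + 0)*6) - I*√1759 = (-5 - 0*6) - I*√1759 = (-5 - 3*0) - I*√1759 = (-5 + 0) - I*√1759 = -5 - I*√1759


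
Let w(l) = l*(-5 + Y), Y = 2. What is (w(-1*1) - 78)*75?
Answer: -5625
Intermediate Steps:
w(l) = -3*l (w(l) = l*(-5 + 2) = l*(-3) = -3*l)
(w(-1*1) - 78)*75 = (-(-3) - 78)*75 = (-3*(-1) - 78)*75 = (3 - 78)*75 = -75*75 = -5625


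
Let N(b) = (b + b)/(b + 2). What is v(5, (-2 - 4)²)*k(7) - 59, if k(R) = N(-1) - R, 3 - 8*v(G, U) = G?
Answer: -227/4 ≈ -56.750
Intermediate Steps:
N(b) = 2*b/(2 + b) (N(b) = (2*b)/(2 + b) = 2*b/(2 + b))
v(G, U) = 3/8 - G/8
k(R) = -2 - R (k(R) = 2*(-1)/(2 - 1) - R = 2*(-1)/1 - R = 2*(-1)*1 - R = -2 - R)
v(5, (-2 - 4)²)*k(7) - 59 = (3/8 - ⅛*5)*(-2 - 1*7) - 59 = (3/8 - 5/8)*(-2 - 7) - 59 = -¼*(-9) - 59 = 9/4 - 59 = -227/4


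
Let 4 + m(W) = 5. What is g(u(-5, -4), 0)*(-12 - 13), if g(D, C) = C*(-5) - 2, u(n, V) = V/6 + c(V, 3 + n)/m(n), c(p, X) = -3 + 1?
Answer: 50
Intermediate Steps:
m(W) = 1 (m(W) = -4 + 5 = 1)
c(p, X) = -2
u(n, V) = -2 + V/6 (u(n, V) = V/6 - 2/1 = V*(⅙) - 2*1 = V/6 - 2 = -2 + V/6)
g(D, C) = -2 - 5*C (g(D, C) = -5*C - 2 = -2 - 5*C)
g(u(-5, -4), 0)*(-12 - 13) = (-2 - 5*0)*(-12 - 13) = (-2 + 0)*(-25) = -2*(-25) = 50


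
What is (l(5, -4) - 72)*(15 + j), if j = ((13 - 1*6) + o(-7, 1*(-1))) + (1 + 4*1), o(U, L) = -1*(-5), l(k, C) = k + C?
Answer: -2272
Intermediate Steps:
l(k, C) = C + k
o(U, L) = 5
j = 17 (j = ((13 - 1*6) + 5) + (1 + 4*1) = ((13 - 6) + 5) + (1 + 4) = (7 + 5) + 5 = 12 + 5 = 17)
(l(5, -4) - 72)*(15 + j) = ((-4 + 5) - 72)*(15 + 17) = (1 - 72)*32 = -71*32 = -2272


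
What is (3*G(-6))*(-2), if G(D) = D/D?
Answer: -6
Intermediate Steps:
G(D) = 1
(3*G(-6))*(-2) = (3*1)*(-2) = 3*(-2) = -6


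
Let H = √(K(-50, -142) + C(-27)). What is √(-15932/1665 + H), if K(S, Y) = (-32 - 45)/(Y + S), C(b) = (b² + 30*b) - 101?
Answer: √(-47158720 + 205350*I*√104601)/2220 ≈ 1.8653 + 3.6122*I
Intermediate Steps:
C(b) = -101 + b² + 30*b
K(S, Y) = -77/(S + Y)
H = I*√104601/24 (H = √(-77/(-50 - 142) + (-101 + (-27)² + 30*(-27))) = √(-77/(-192) + (-101 + 729 - 810)) = √(-77*(-1/192) - 182) = √(77/192 - 182) = √(-34867/192) = I*√104601/24 ≈ 13.476*I)
√(-15932/1665 + H) = √(-15932/1665 + I*√104601/24)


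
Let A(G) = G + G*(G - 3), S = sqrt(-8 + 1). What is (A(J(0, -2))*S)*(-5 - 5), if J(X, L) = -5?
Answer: -350*I*sqrt(7) ≈ -926.01*I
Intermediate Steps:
S = I*sqrt(7) (S = sqrt(-7) = I*sqrt(7) ≈ 2.6458*I)
A(G) = G + G*(-3 + G)
(A(J(0, -2))*S)*(-5 - 5) = ((-5*(-2 - 5))*(I*sqrt(7)))*(-5 - 5) = ((-5*(-7))*(I*sqrt(7)))*(-10) = (35*(I*sqrt(7)))*(-10) = (35*I*sqrt(7))*(-10) = -350*I*sqrt(7)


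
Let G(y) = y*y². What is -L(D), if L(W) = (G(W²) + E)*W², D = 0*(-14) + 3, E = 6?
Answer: -6615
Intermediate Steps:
G(y) = y³
D = 3 (D = 0 + 3 = 3)
L(W) = W²*(6 + W⁶) (L(W) = ((W²)³ + 6)*W² = (W⁶ + 6)*W² = (6 + W⁶)*W² = W²*(6 + W⁶))
-L(D) = -3²*(6 + 3⁶) = -9*(6 + 729) = -9*735 = -1*6615 = -6615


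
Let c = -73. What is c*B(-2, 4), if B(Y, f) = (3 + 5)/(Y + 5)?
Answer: -584/3 ≈ -194.67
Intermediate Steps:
B(Y, f) = 8/(5 + Y)
c*B(-2, 4) = -584/(5 - 2) = -584/3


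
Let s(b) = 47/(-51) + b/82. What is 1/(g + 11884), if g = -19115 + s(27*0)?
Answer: -51/368828 ≈ -0.00013828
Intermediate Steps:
s(b) = -47/51 + b/82 (s(b) = 47*(-1/51) + b*(1/82) = -47/51 + b/82)
g = -974912/51 (g = -19115 + (-47/51 + (27*0)/82) = -19115 + (-47/51 + (1/82)*0) = -19115 + (-47/51 + 0) = -19115 - 47/51 = -974912/51 ≈ -19116.)
1/(g + 11884) = 1/(-974912/51 + 11884) = 1/(-368828/51) = -51/368828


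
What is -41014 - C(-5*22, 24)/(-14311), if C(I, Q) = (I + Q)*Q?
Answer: -586953418/14311 ≈ -41014.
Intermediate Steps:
C(I, Q) = Q*(I + Q)
-41014 - C(-5*22, 24)/(-14311) = -41014 - 24*(-5*22 + 24)/(-14311) = -41014 - 24*(-110 + 24)*(-1)/14311 = -41014 - 24*(-86)*(-1)/14311 = -41014 - (-2064)*(-1)/14311 = -41014 - 1*2064/14311 = -41014 - 2064/14311 = -586953418/14311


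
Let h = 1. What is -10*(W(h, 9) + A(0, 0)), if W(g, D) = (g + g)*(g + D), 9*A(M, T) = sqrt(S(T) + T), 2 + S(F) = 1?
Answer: -200 - 10*I/9 ≈ -200.0 - 1.1111*I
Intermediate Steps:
S(F) = -1 (S(F) = -2 + 1 = -1)
A(M, T) = sqrt(-1 + T)/9
W(g, D) = 2*g*(D + g) (W(g, D) = (2*g)*(D + g) = 2*g*(D + g))
-10*(W(h, 9) + A(0, 0)) = -10*(2*1*(9 + 1) + sqrt(-1 + 0)/9) = -10*(2*1*10 + sqrt(-1)/9) = -10*(20 + I/9) = -200 - 10*I/9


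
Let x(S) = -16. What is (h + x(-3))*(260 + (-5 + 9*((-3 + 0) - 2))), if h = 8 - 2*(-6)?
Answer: 840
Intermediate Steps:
h = 20 (h = 8 + 12 = 20)
(h + x(-3))*(260 + (-5 + 9*((-3 + 0) - 2))) = (20 - 16)*(260 + (-5 + 9*((-3 + 0) - 2))) = 4*(260 + (-5 + 9*(-3 - 2))) = 4*(260 + (-5 + 9*(-5))) = 4*(260 + (-5 - 45)) = 4*(260 - 50) = 4*210 = 840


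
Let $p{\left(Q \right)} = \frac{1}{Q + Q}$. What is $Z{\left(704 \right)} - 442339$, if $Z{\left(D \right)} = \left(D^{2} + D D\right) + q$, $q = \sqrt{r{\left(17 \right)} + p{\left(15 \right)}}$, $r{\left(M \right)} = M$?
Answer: $548893 + \frac{\sqrt{15330}}{30} \approx 5.489 \cdot 10^{5}$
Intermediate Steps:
$p{\left(Q \right)} = \frac{1}{2 Q}$
$q = \frac{\sqrt{15330}}{30}$ ($q = \sqrt{17 + \frac{1}{2 \cdot 15}} = \sqrt{17 + \frac{1}{2} \cdot \frac{1}{15}} = \sqrt{17 + \frac{1}{30}} = \sqrt{\frac{511}{30}} = \frac{\sqrt{15330}}{30} \approx 4.1271$)
$Z{\left(D \right)} = 2 D^{2} + \frac{\sqrt{15330}}{30}$ ($Z{\left(D \right)} = \left(D^{2} + D D\right) + \frac{\sqrt{15330}}{30} = \left(D^{2} + D^{2}\right) + \frac{\sqrt{15330}}{30} = 2 D^{2} + \frac{\sqrt{15330}}{30}$)
$Z{\left(704 \right)} - 442339 = \left(2 \cdot 704^{2} + \frac{\sqrt{15330}}{30}\right) - 442339 = \left(2 \cdot 495616 + \frac{\sqrt{15330}}{30}\right) - 442339 = \left(991232 + \frac{\sqrt{15330}}{30}\right) - 442339 = 548893 + \frac{\sqrt{15330}}{30}$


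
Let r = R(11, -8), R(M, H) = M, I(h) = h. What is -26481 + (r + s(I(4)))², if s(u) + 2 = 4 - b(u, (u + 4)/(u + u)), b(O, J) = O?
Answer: -26400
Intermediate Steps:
r = 11
s(u) = 2 - u (s(u) = -2 + (4 - u) = 2 - u)
-26481 + (r + s(I(4)))² = -26481 + (11 + (2 - 1*4))² = -26481 + (11 + (2 - 4))² = -26481 + (11 - 2)² = -26481 + 9² = -26481 + 81 = -26400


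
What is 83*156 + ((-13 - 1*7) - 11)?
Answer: 12917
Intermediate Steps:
83*156 + ((-13 - 1*7) - 11) = 12948 + ((-13 - 7) - 11) = 12948 + (-20 - 11) = 12948 - 31 = 12917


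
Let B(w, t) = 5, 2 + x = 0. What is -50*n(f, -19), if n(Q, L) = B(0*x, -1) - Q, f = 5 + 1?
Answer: 50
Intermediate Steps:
x = -2 (x = -2 + 0 = -2)
f = 6
n(Q, L) = 5 - Q
-50*n(f, -19) = -50*(5 - 1*6) = -50*(5 - 6) = -50*(-1) = 50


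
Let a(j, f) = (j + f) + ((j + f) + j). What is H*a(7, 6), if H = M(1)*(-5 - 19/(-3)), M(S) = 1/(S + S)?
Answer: 22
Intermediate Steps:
a(j, f) = 2*f + 3*j (a(j, f) = (f + j) + ((f + j) + j) = (f + j) + (f + 2*j) = 2*f + 3*j)
M(S) = 1/(2*S)
H = ⅔ (H = ((½)/1)*(-5 - 19/(-3)) = ((½)*1)*(-5 - 19*(-⅓)) = (-5 + 19/3)/2 = (½)*(4/3) = ⅔ ≈ 0.66667)
H*a(7, 6) = 2*(2*6 + 3*7)/3 = 2*(12 + 21)/3 = (⅔)*33 = 22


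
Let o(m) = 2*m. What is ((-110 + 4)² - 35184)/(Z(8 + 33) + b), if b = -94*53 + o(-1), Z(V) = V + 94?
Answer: 23948/4849 ≈ 4.9388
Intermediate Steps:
Z(V) = 94 + V
b = -4984 (b = -94*53 + 2*(-1) = -4982 - 2 = -4984)
((-110 + 4)² - 35184)/(Z(8 + 33) + b) = ((-110 + 4)² - 35184)/((94 + (8 + 33)) - 4984) = ((-106)² - 35184)/((94 + 41) - 4984) = (11236 - 35184)/(135 - 4984) = -23948/(-4849) = -23948*(-1/4849) = 23948/4849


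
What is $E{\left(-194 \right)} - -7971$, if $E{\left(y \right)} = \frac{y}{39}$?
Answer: $\frac{310675}{39} \approx 7966.0$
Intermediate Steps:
$E{\left(y \right)} = \frac{y}{39}$ ($E{\left(y \right)} = y \frac{1}{39} = \frac{y}{39}$)
$E{\left(-194 \right)} - -7971 = \frac{1}{39} \left(-194\right) - -7971 = - \frac{194}{39} + 7971 = \frac{310675}{39}$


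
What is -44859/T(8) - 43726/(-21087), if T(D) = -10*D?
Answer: 949439813/1686960 ≈ 562.81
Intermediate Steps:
-44859/T(8) - 43726/(-21087) = -44859/((-10*8)) - 43726/(-21087) = -44859/(-80) - 43726*(-1/21087) = -44859*(-1/80) + 43726/21087 = 44859/80 + 43726/21087 = 949439813/1686960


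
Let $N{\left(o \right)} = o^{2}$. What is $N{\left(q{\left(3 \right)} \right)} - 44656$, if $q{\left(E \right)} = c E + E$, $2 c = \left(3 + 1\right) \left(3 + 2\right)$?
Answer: $-43567$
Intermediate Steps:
$c = 10$ ($c = \frac{\left(3 + 1\right) \left(3 + 2\right)}{2} = \frac{4 \cdot 5}{2} = \frac{1}{2} \cdot 20 = 10$)
$q{\left(E \right)} = 11 E$ ($q{\left(E \right)} = 10 E + E = 11 E$)
$N{\left(q{\left(3 \right)} \right)} - 44656 = \left(11 \cdot 3\right)^{2} - 44656 = 33^{2} - 44656 = 1089 - 44656 = -43567$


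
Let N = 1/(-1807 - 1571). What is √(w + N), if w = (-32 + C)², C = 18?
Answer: √2236529886/3378 ≈ 14.000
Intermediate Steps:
w = 196 (w = (-32 + 18)² = (-14)² = 196)
N = -1/3378 (N = 1/(-3378) = -1/3378 ≈ -0.00029603)
√(w + N) = √(196 - 1/3378) = √(662087/3378) = √2236529886/3378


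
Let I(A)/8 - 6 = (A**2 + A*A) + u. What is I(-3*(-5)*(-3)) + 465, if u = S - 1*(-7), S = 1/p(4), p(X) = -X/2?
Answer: 32965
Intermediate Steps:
p(X) = -X/2
S = -1/2 (S = 1/(-1/2*4) = 1/(-2) = -1/2 ≈ -0.50000)
u = 13/2 (u = -1/2 - 1*(-7) = -1/2 + 7 = 13/2 ≈ 6.5000)
I(A) = 100 + 16*A**2 (I(A) = 48 + 8*((A**2 + A*A) + 13/2) = 48 + 8*((A**2 + A**2) + 13/2) = 48 + 8*(2*A**2 + 13/2) = 48 + 8*(13/2 + 2*A**2) = 48 + (52 + 16*A**2) = 100 + 16*A**2)
I(-3*(-5)*(-3)) + 465 = (100 + 16*(-3*(-5)*(-3))**2) + 465 = (100 + 16*(15*(-3))**2) + 465 = (100 + 16*(-45)**2) + 465 = (100 + 16*2025) + 465 = (100 + 32400) + 465 = 32500 + 465 = 32965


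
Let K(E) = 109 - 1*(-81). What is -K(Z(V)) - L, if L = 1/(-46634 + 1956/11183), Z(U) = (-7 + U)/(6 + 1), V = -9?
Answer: -99086141357/521506066 ≈ -190.00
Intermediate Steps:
Z(U) = -1 + U/7 (Z(U) = (-7 + U)/7 = (-7 + U)*(⅐) = -1 + U/7)
L = -11183/521506066 (L = 1/(-46634 + 1956*(1/11183)) = 1/(-46634 + 1956/11183) = 1/(-521506066/11183) = -11183/521506066 ≈ -2.1444e-5)
K(E) = 190 (K(E) = 109 + 81 = 190)
-K(Z(V)) - L = -1*190 - 1*(-11183/521506066) = -190 + 11183/521506066 = -99086141357/521506066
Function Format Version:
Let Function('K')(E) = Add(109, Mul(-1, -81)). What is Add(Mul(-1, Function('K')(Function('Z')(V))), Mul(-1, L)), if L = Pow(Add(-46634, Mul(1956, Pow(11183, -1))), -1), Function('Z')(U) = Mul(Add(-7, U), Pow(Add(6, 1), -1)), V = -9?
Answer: Rational(-99086141357, 521506066) ≈ -190.00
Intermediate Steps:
Function('Z')(U) = Add(-1, Mul(Rational(1, 7), U)) (Function('Z')(U) = Mul(Add(-7, U), Pow(7, -1)) = Mul(Add(-7, U), Rational(1, 7)) = Add(-1, Mul(Rational(1, 7), U)))
L = Rational(-11183, 521506066) (L = Pow(Add(-46634, Mul(1956, Rational(1, 11183))), -1) = Pow(Add(-46634, Rational(1956, 11183)), -1) = Pow(Rational(-521506066, 11183), -1) = Rational(-11183, 521506066) ≈ -2.1444e-5)
Function('K')(E) = 190 (Function('K')(E) = Add(109, 81) = 190)
Add(Mul(-1, Function('K')(Function('Z')(V))), Mul(-1, L)) = Add(Mul(-1, 190), Mul(-1, Rational(-11183, 521506066))) = Add(-190, Rational(11183, 521506066)) = Rational(-99086141357, 521506066)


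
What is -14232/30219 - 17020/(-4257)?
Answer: 151247252/42880761 ≈ 3.5272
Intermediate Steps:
-14232/30219 - 17020/(-4257) = -14232*1/30219 - 17020*(-1/4257) = -4744/10073 + 17020/4257 = 151247252/42880761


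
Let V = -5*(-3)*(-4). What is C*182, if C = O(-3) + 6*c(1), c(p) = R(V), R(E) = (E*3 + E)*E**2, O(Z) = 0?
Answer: -943488000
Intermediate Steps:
V = -60 (V = 15*(-4) = -60)
R(E) = 4*E**3 (R(E) = (3*E + E)*E**2 = (4*E)*E**2 = 4*E**3)
c(p) = -864000 (c(p) = 4*(-60)**3 = 4*(-216000) = -864000)
C = -5184000 (C = 0 + 6*(-864000) = 0 - 5184000 = -5184000)
C*182 = -5184000*182 = -943488000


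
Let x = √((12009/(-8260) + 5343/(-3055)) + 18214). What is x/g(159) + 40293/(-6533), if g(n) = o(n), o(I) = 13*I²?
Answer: -40293/6533 + √27446360808307/12758966766 ≈ -6.1672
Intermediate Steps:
g(n) = 13*n²
x = √27446360808307/38822 (x = √((12009*(-1/8260) + 5343*(-1/3055)) + 18214) = √((-12009/8260 - 411/235) + 18214) = √(-248679/77644 + 18214) = √(1413959137/77644) = √27446360808307/38822 ≈ 134.95)
x/g(159) + 40293/(-6533) = (√27446360808307/38822)/((13*159²)) + 40293/(-6533) = (√27446360808307/38822)/((13*25281)) + 40293*(-1/6533) = (√27446360808307/38822)/328653 - 40293/6533 = (√27446360808307/38822)*(1/328653) - 40293/6533 = √27446360808307/12758966766 - 40293/6533 = -40293/6533 + √27446360808307/12758966766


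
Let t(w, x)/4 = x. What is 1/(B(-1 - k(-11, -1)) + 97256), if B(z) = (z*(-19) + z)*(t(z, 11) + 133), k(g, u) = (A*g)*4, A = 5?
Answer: -1/600478 ≈ -1.6653e-6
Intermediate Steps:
t(w, x) = 4*x
k(g, u) = 20*g (k(g, u) = (5*g)*4 = 20*g)
B(z) = -3186*z (B(z) = (z*(-19) + z)*(4*11 + 133) = (-19*z + z)*(44 + 133) = -18*z*177 = -3186*z)
1/(B(-1 - k(-11, -1)) + 97256) = 1/(-3186*(-1 - 20*(-11)) + 97256) = 1/(-3186*(-1 - 1*(-220)) + 97256) = 1/(-3186*(-1 + 220) + 97256) = 1/(-3186*219 + 97256) = 1/(-697734 + 97256) = 1/(-600478) = -1/600478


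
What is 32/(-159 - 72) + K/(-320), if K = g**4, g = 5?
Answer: -30923/14784 ≈ -2.0917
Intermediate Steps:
K = 625 (K = 5**4 = 625)
32/(-159 - 72) + K/(-320) = 32/(-159 - 72) + 625/(-320) = 32/(-231) + 625*(-1/320) = 32*(-1/231) - 125/64 = -32/231 - 125/64 = -30923/14784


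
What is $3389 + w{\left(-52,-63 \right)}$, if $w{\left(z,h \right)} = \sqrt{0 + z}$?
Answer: $3389 + 2 i \sqrt{13} \approx 3389.0 + 7.2111 i$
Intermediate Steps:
$w{\left(z,h \right)} = \sqrt{z}$
$3389 + w{\left(-52,-63 \right)} = 3389 + \sqrt{-52} = 3389 + 2 i \sqrt{13}$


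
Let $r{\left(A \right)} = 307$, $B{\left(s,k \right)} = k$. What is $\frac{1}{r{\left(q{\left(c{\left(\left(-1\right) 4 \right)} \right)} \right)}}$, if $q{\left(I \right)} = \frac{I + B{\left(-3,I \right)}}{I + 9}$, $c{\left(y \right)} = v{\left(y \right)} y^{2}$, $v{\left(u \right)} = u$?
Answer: $\frac{1}{307} \approx 0.0032573$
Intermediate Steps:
$c{\left(y \right)} = y^{3}$ ($c{\left(y \right)} = y y^{2} = y^{3}$)
$q{\left(I \right)} = \frac{2 I}{9 + I}$ ($q{\left(I \right)} = \frac{I + I}{I + 9} = \frac{2 I}{9 + I}$)
$\frac{1}{r{\left(q{\left(c{\left(\left(-1\right) 4 \right)} \right)} \right)}} = \frac{1}{307}$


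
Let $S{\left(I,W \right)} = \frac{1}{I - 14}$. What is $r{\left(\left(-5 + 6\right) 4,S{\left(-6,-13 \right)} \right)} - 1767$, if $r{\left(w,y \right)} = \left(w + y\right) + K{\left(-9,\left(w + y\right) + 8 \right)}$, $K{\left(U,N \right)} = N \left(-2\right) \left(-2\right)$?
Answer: $- \frac{6861}{4} \approx -1715.3$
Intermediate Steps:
$S{\left(I,W \right)} = \frac{1}{-14 + I}$
$K{\left(U,N \right)} = 4 N$ ($K{\left(U,N \right)} = - 2 N \left(-2\right) = 4 N$)
$r{\left(w,y \right)} = 32 + 5 w + 5 y$ ($r{\left(w,y \right)} = \left(w + y\right) + 4 \left(\left(w + y\right) + 8\right) = \left(w + y\right) + 4 \left(8 + w + y\right) = \left(w + y\right) + \left(32 + 4 w + 4 y\right) = 32 + 5 w + 5 y$)
$r{\left(\left(-5 + 6\right) 4,S{\left(-6,-13 \right)} \right)} - 1767 = \left(32 + 5 \left(-5 + 6\right) 4 + \frac{5}{-14 - 6}\right) - 1767 = \left(32 + 5 \cdot 1 \cdot 4 + \frac{5}{-20}\right) - 1767 = \left(32 + 5 \cdot 4 + 5 \left(- \frac{1}{20}\right)\right) - 1767 = \left(32 + 20 - \frac{1}{4}\right) - 1767 = \frac{207}{4} - 1767 = - \frac{6861}{4}$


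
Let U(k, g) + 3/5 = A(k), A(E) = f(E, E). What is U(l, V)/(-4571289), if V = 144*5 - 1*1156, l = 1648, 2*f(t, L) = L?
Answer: -4117/22856445 ≈ -0.00018012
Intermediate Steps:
f(t, L) = L/2
A(E) = E/2
V = -436 (V = 720 - 1156 = -436)
U(k, g) = -⅗ + k/2
U(l, V)/(-4571289) = (-⅗ + (½)*1648)/(-4571289) = (-⅗ + 824)*(-1/4571289) = (4117/5)*(-1/4571289) = -4117/22856445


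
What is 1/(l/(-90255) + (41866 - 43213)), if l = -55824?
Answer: -30085/40505887 ≈ -0.00074273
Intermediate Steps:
1/(l/(-90255) + (41866 - 43213)) = 1/(-55824/(-90255) + (41866 - 43213)) = 1/(-55824*(-1/90255) - 1347) = 1/(18608/30085 - 1347) = 1/(-40505887/30085) = -30085/40505887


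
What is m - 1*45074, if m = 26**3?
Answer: -27498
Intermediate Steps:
m = 17576
m - 1*45074 = 17576 - 1*45074 = 17576 - 45074 = -27498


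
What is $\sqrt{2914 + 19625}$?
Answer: $\sqrt{22539} \approx 150.13$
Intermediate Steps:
$\sqrt{2914 + 19625} = \sqrt{22539}$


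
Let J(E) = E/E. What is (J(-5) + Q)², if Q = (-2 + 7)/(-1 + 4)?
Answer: 64/9 ≈ 7.1111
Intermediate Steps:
J(E) = 1
Q = 5/3 ≈ 1.6667
(J(-5) + Q)² = (1 + 5/3)² = (8/3)² = 64/9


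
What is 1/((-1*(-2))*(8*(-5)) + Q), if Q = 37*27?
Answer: 1/919 ≈ 0.0010881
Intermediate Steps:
Q = 999
1/((-1*(-2))*(8*(-5)) + Q) = 1/((-1*(-2))*(8*(-5)) + 999) = 1/(2*(-40) + 999) = 1/(-80 + 999) = 1/919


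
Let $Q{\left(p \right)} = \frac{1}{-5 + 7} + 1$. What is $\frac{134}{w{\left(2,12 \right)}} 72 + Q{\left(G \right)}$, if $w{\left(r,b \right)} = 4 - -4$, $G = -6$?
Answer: $\frac{2415}{2} \approx 1207.5$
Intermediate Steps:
$Q{\left(p \right)} = \frac{3}{2}$ ($Q{\left(p \right)} = \frac{1}{2} + 1 = \frac{3}{2}$)
$w{\left(r,b \right)} = 8$ ($w{\left(r,b \right)} = 4 + 4 = 8$)
$\frac{134}{w{\left(2,12 \right)}} 72 + Q{\left(G \right)} = \frac{134}{8} \cdot 72 + \frac{3}{2} = 134 \cdot \frac{1}{8} \cdot 72 + \frac{3}{2} = \frac{67}{4} \cdot 72 + \frac{3}{2} = 1206 + \frac{3}{2} = \frac{2415}{2}$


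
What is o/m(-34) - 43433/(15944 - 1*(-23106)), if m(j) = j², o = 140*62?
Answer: 72186363/11285450 ≈ 6.3964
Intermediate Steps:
o = 8680
o/m(-34) - 43433/(15944 - 1*(-23106)) = 8680/((-34)²) - 43433/(15944 - 1*(-23106)) = 8680/1156 - 43433/(15944 + 23106) = 8680*(1/1156) - 43433/39050 = 2170/289 - 43433*1/39050 = 2170/289 - 43433/39050 = 72186363/11285450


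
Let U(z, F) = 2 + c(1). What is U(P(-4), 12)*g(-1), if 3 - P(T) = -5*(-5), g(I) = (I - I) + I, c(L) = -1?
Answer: -1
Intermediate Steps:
g(I) = I (g(I) = 0 + I = I)
P(T) = -22 (P(T) = 3 - (-5)*(-5) = 3 - 1*25 = 3 - 25 = -22)
U(z, F) = 1 (U(z, F) = 2 - 1 = 1)
U(P(-4), 12)*g(-1) = 1*(-1) = -1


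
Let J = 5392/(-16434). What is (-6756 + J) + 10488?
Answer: 30663148/8217 ≈ 3731.7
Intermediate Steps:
J = -2696/8217 (J = 5392*(-1/16434) = -2696/8217 ≈ -0.32810)
(-6756 + J) + 10488 = (-6756 - 2696/8217) + 10488 = -55516748/8217 + 10488 = 30663148/8217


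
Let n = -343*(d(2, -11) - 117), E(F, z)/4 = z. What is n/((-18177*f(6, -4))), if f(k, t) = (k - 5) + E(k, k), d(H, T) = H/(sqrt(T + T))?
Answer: -13377/151475 - 343*I*sqrt(22)/4998675 ≈ -0.088312 - 0.00032185*I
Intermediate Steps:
E(F, z) = 4*z
d(H, T) = H*sqrt(2)/(2*sqrt(T)) (d(H, T) = H/(sqrt(2*T)) = H/((sqrt(2)*sqrt(T))) = H*(sqrt(2)/(2*sqrt(T))) = H*sqrt(2)/(2*sqrt(T)))
n = 40131 + 343*I*sqrt(22)/11 (n = -343*((1/2)*2*sqrt(2)/sqrt(-11) - 117) = -343*((1/2)*2*sqrt(2)*(-I*sqrt(11)/11) - 117) = -343*(-I*sqrt(22)/11 - 117) = -343*(-117 - I*sqrt(22)/11) = 40131 + 343*I*sqrt(22)/11 ≈ 40131.0 + 146.26*I)
f(k, t) = -5 + 5*k (f(k, t) = (k - 5) + 4*k = (-5 + k) + 4*k = -5 + 5*k)
n/((-18177*f(6, -4))) = (40131 + 343*I*sqrt(22)/11)/((-18177*(-5 + 5*6))) = (40131 + 343*I*sqrt(22)/11)/((-18177*(-5 + 30))) = (40131 + 343*I*sqrt(22)/11)/((-18177*25)) = (40131 + 343*I*sqrt(22)/11)/(-454425) = (40131 + 343*I*sqrt(22)/11)*(-1/454425) = -13377/151475 - 343*I*sqrt(22)/4998675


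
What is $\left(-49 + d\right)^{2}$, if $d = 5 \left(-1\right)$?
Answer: $2916$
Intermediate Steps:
$d = -5$
$\left(-49 + d\right)^{2} = \left(-49 - 5\right)^{2} = \left(-54\right)^{2} = 2916$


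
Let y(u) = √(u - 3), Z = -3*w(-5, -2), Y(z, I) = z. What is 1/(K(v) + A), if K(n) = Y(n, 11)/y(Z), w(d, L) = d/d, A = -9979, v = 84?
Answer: I/(-9979*I + 14*√6) ≈ -0.00010021 + 3.4437e-7*I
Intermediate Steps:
w(d, L) = 1
Z = -3 (Z = -3*1 = -3)
y(u) = √(-3 + u)
K(n) = -I*n*√6/6 (K(n) = n/(√(-3 - 3)) = n/(√(-6)) = n/((I*√6)) = n*(-I*√6/6) = -I*n*√6/6)
1/(K(v) + A) = 1/(-⅙*I*84*√6 - 9979) = 1/(-14*I*√6 - 9979) = 1/(-9979 - 14*I*√6)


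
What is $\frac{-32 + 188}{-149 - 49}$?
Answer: $- \frac{26}{33} \approx -0.78788$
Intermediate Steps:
$\frac{-32 + 188}{-149 - 49} = \frac{156}{-198} = 156 \left(- \frac{1}{198}\right) = - \frac{26}{33}$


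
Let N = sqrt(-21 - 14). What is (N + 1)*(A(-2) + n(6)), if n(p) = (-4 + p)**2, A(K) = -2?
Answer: 2 + 2*I*sqrt(35) ≈ 2.0 + 11.832*I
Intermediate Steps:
N = I*sqrt(35) (N = sqrt(-35) = I*sqrt(35) ≈ 5.9161*I)
(N + 1)*(A(-2) + n(6)) = (I*sqrt(35) + 1)*(-2 + (-4 + 6)**2) = (1 + I*sqrt(35))*(-2 + 2**2) = (1 + I*sqrt(35))*(-2 + 4) = (1 + I*sqrt(35))*2 = 2 + 2*I*sqrt(35)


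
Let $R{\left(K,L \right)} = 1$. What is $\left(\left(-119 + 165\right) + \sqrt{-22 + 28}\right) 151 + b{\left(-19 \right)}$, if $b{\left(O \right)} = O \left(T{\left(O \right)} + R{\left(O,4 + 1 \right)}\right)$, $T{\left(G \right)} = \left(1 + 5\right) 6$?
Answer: $6243 + 151 \sqrt{6} \approx 6612.9$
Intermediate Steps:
$T{\left(G \right)} = 36$ ($T{\left(G \right)} = 6 \cdot 6 = 36$)
$b{\left(O \right)} = 37 O$ ($b{\left(O \right)} = O \left(36 + 1\right) = O 37 = 37 O$)
$\left(\left(-119 + 165\right) + \sqrt{-22 + 28}\right) 151 + b{\left(-19 \right)} = \left(\left(-119 + 165\right) + \sqrt{-22 + 28}\right) 151 + 37 \left(-19\right) = \left(46 + \sqrt{6}\right) 151 - 703 = \left(6946 + 151 \sqrt{6}\right) - 703 = 6243 + 151 \sqrt{6}$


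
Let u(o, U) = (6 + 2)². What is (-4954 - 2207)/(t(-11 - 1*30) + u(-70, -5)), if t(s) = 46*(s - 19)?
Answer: 7161/2696 ≈ 2.6562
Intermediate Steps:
t(s) = -874 + 46*s (t(s) = 46*(-19 + s) = -874 + 46*s)
u(o, U) = 64 (u(o, U) = 8² = 64)
(-4954 - 2207)/(t(-11 - 1*30) + u(-70, -5)) = (-4954 - 2207)/((-874 + 46*(-11 - 1*30)) + 64) = -7161/((-874 + 46*(-11 - 30)) + 64) = -7161/((-874 + 46*(-41)) + 64) = -7161/((-874 - 1886) + 64) = -7161/(-2760 + 64) = -7161/(-2696) = -7161*(-1/2696) = 7161/2696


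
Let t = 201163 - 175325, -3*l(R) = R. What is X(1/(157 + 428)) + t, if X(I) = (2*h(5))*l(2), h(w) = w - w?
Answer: 25838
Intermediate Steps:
l(R) = -R/3
h(w) = 0
t = 25838
X(I) = 0 (X(I) = (2*0)*(-⅓*2) = 0*(-⅔) = 0)
X(1/(157 + 428)) + t = 0 + 25838 = 25838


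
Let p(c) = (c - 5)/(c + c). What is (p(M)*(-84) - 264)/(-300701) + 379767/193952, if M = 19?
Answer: 3939776631/2011088288 ≈ 1.9590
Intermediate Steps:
p(c) = (-5 + c)/(2*c) (p(c) = (-5 + c)/((2*c)) = (-5 + c)*(1/(2*c)) = (-5 + c)/(2*c))
(p(M)*(-84) - 264)/(-300701) + 379767/193952 = (((½)*(-5 + 19)/19)*(-84) - 264)/(-300701) + 379767/193952 = (((½)*(1/19)*14)*(-84) - 264)*(-1/300701) + 379767*(1/193952) = ((7/19)*(-84) - 264)*(-1/300701) + 379767/193952 = (-588/19 - 264)*(-1/300701) + 379767/193952 = -5604/19*(-1/300701) + 379767/193952 = 5604/5713319 + 379767/193952 = 3939776631/2011088288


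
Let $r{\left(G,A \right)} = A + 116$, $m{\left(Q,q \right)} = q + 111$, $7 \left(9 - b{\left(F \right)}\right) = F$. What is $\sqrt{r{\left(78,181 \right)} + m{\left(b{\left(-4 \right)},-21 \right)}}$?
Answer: $3 \sqrt{43} \approx 19.672$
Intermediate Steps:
$b{\left(F \right)} = 9 - \frac{F}{7}$
$m{\left(Q,q \right)} = 111 + q$
$r{\left(G,A \right)} = 116 + A$
$\sqrt{r{\left(78,181 \right)} + m{\left(b{\left(-4 \right)},-21 \right)}} = \sqrt{\left(116 + 181\right) + \left(111 - 21\right)} = \sqrt{297 + 90} = \sqrt{387} = 3 \sqrt{43}$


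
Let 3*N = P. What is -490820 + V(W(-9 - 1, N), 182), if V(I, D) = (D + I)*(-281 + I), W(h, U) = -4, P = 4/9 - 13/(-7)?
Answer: -541550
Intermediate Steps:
P = 145/63 (P = 4*(⅑) - 13*(-⅐) = 4/9 + 13/7 = 145/63 ≈ 2.3016)
N = 145/189 (N = (⅓)*(145/63) = 145/189 ≈ 0.76720)
V(I, D) = (-281 + I)*(D + I)
-490820 + V(W(-9 - 1, N), 182) = -490820 + ((-4)² - 281*182 - 281*(-4) + 182*(-4)) = -490820 + (16 - 51142 + 1124 - 728) = -490820 - 50730 = -541550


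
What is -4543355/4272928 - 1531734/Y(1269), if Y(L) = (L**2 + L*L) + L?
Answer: -7061212672319/4589111853216 ≈ -1.5387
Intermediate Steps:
Y(L) = L + 2*L**2 (Y(L) = (L**2 + L**2) + L = 2*L**2 + L = L + 2*L**2)
-4543355/4272928 - 1531734/Y(1269) = -4543355/4272928 - 1531734*1/(1269*(1 + 2*1269)) = -4543355*1/4272928 - 1531734*1/(1269*(1 + 2538)) = -4543355/4272928 - 1531734/(1269*2539) = -4543355/4272928 - 1531734/3221991 = -4543355/4272928 - 1531734*1/3221991 = -4543355/4272928 - 510578/1073997 = -7061212672319/4589111853216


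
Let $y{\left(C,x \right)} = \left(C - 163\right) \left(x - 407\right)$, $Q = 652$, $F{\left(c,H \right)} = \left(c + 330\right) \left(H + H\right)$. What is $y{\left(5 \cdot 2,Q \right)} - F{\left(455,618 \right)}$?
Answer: $-1007745$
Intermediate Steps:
$F{\left(c,H \right)} = 2 H \left(330 + c\right)$ ($F{\left(c,H \right)} = \left(330 + c\right) 2 H = 2 H \left(330 + c\right)$)
$y{\left(C,x \right)} = \left(-407 + x\right) \left(-163 + C\right)$ ($y{\left(C,x \right)} = \left(-163 + C\right) \left(-407 + x\right) = \left(-407 + x\right) \left(-163 + C\right)$)
$y{\left(5 \cdot 2,Q \right)} - F{\left(455,618 \right)} = \left(66341 - 407 \cdot 5 \cdot 2 - 106276 + 5 \cdot 2 \cdot 652\right) - 2 \cdot 618 \left(330 + 455\right) = \left(66341 - 4070 - 106276 + 10 \cdot 652\right) - 2 \cdot 618 \cdot 785 = \left(66341 - 4070 - 106276 + 6520\right) - 970260 = -37485 - 970260 = -1007745$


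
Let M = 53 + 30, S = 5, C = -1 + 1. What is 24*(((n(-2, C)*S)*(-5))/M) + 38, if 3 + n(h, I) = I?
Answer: 4954/83 ≈ 59.687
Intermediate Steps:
C = 0
n(h, I) = -3 + I
M = 83
24*(((n(-2, C)*S)*(-5))/M) + 38 = 24*((((-3 + 0)*5)*(-5))/83) + 38 = 24*((-3*5*(-5))*(1/83)) + 38 = 24*(-15*(-5)*(1/83)) + 38 = 24*(75*(1/83)) + 38 = 24*(75/83) + 38 = 1800/83 + 38 = 4954/83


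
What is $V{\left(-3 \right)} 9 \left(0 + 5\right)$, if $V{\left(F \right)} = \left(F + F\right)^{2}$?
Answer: $1620$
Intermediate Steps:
$V{\left(F \right)} = 4 F^{2}$ ($V{\left(F \right)} = \left(2 F\right)^{2} = 4 F^{2}$)
$V{\left(-3 \right)} 9 \left(0 + 5\right) = 4 \left(-3\right)^{2} \cdot 9 \left(0 + 5\right) = 4 \cdot 9 \cdot 9 \cdot 5 = 36 \cdot 9 \cdot 5 = 324 \cdot 5 = 1620$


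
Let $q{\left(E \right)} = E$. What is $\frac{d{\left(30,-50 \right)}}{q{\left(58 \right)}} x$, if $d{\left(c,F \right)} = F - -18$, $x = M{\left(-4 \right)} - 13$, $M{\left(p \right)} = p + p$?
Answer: $\frac{336}{29} \approx 11.586$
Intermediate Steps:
$M{\left(p \right)} = 2 p$
$x = -21$ ($x = 2 \left(-4\right) - 13 = -8 - 13 = -21$)
$d{\left(c,F \right)} = 18 + F$ ($d{\left(c,F \right)} = F + 18 = 18 + F$)
$\frac{d{\left(30,-50 \right)}}{q{\left(58 \right)}} x = \frac{18 - 50}{58} \left(-21\right) = \left(-32\right) \frac{1}{58} \left(-21\right) = \left(- \frac{16}{29}\right) \left(-21\right) = \frac{336}{29}$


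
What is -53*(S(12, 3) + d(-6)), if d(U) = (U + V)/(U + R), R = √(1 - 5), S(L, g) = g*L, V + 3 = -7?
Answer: -10176/5 - 212*I/5 ≈ -2035.2 - 42.4*I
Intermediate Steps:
V = -10 (V = -3 - 7 = -10)
S(L, g) = L*g
R = 2*I (R = √(-4) = 2*I ≈ 2.0*I)
d(U) = (-10 + U)/(U + 2*I) (d(U) = (U - 10)/(U + 2*I) = (-10 + U)/(U + 2*I))
-53*(S(12, 3) + d(-6)) = -53*(12*3 + (-10 - 6)/(-6 + 2*I)) = -53*(36 + ((-6 - 2*I)/40)*(-16)) = -53*(36 - 2*(-6 - 2*I)/5) = -1908 + 106*(-6 - 2*I)/5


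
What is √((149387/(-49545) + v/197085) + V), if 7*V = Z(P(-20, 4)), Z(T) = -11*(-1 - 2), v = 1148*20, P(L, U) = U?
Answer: 2*√21371907798401685/216990585 ≈ 1.3474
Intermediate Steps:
v = 22960
Z(T) = 33 (Z(T) = -11*(-3) = 33)
V = 33/7 (V = (⅐)*33 = 33/7 ≈ 4.7143)
√((149387/(-49545) + v/197085) + V) = √((149387/(-49545) + 22960/197085) + 33/7) = √((149387*(-1/49545) + 22960*(1/197085)) + 33/7) = √((-149387/49545 + 656/5631) + 33/7) = √(-269565559/92995965 + 33/7) = √(1181907932/650971755) = 2*√21371907798401685/216990585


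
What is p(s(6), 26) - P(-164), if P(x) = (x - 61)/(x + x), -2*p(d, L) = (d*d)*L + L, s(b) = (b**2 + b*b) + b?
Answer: -25946665/328 ≈ -79106.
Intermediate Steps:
s(b) = b + 2*b**2 (s(b) = (b**2 + b**2) + b = 2*b**2 + b = b + 2*b**2)
p(d, L) = -L/2 - L*d**2/2 (p(d, L) = -((d*d)*L + L)/2 = -(d**2*L + L)/2 = -(L*d**2 + L)/2 = -(L + L*d**2)/2 = -L/2 - L*d**2/2)
P(x) = (-61 + x)/(2*x) (P(x) = (-61 + x)/((2*x)) = (-61 + x)*(1/(2*x)) = (-61 + x)/(2*x))
p(s(6), 26) - P(-164) = -1/2*26*(1 + (6*(1 + 2*6))**2) - (-61 - 164)/(2*(-164)) = -1/2*26*(1 + (6*(1 + 12))**2) - (-1)*(-225)/(2*164) = -1/2*26*(1 + (6*13)**2) - 1*225/328 = -1/2*26*(1 + 78**2) - 225/328 = -1/2*26*(1 + 6084) - 225/328 = -1/2*26*6085 - 225/328 = -79105 - 225/328 = -25946665/328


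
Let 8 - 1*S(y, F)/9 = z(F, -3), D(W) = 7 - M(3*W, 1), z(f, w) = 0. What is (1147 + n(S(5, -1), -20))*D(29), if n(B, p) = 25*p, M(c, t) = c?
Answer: -51760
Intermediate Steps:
D(W) = 7 - 3*W
S(y, F) = 72 (S(y, F) = 72 - 9*0 = 72 + 0 = 72)
(1147 + n(S(5, -1), -20))*D(29) = (1147 + 25*(-20))*(7 - 3*29) = (1147 - 500)*(7 - 87) = 647*(-80) = -51760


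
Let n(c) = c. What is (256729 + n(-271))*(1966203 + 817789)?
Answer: 713977020336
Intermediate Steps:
(256729 + n(-271))*(1966203 + 817789) = (256729 - 271)*(1966203 + 817789) = 256458*2783992 = 713977020336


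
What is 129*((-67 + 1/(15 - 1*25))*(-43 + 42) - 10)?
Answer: 73659/10 ≈ 7365.9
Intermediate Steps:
129*((-67 + 1/(15 - 1*25))*(-43 + 42) - 10) = 129*((-67 + 1/(15 - 25))*(-1) - 10) = 129*((-67 + 1/(-10))*(-1) - 10) = 129*((-67 - ⅒)*(-1) - 10) = 129*(-671/10*(-1) - 10) = 129*(671/10 - 10) = 129*(571/10) = 73659/10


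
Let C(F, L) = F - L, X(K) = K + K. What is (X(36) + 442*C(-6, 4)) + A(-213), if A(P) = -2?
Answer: -4350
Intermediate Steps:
X(K) = 2*K
(X(36) + 442*C(-6, 4)) + A(-213) = (2*36 + 442*(-6 - 1*4)) - 2 = (72 + 442*(-6 - 4)) - 2 = (72 + 442*(-10)) - 2 = (72 - 4420) - 2 = -4348 - 2 = -4350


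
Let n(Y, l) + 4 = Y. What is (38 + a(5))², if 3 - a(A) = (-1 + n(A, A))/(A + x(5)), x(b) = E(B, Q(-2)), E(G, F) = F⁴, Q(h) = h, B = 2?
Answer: 1681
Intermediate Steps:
n(Y, l) = -4 + Y
x(b) = 16 (x(b) = (-2)⁴ = 16)
a(A) = 3 - (-5 + A)/(16 + A) (a(A) = 3 - (-1 + (-4 + A))/(A + 16) = 3 - (-5 + A)/(16 + A))
(38 + a(5))² = (38 + (53 + 2*5)/(16 + 5))² = (38 + (53 + 10)/21)² = (38 + (1/21)*63)² = (38 + 3)² = 41² = 1681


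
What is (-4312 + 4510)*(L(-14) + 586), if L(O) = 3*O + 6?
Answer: 108900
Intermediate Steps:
L(O) = 6 + 3*O
(-4312 + 4510)*(L(-14) + 586) = (-4312 + 4510)*((6 + 3*(-14)) + 586) = 198*((6 - 42) + 586) = 198*(-36 + 586) = 198*550 = 108900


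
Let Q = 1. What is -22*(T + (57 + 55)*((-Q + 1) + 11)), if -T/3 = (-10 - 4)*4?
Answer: -30800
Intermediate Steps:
T = 168 (T = -3*(-10 - 4)*4 = -(-42)*4 = -3*(-56) = 168)
-22*(T + (57 + 55)*((-Q + 1) + 11)) = -22*(168 + (57 + 55)*((-1*1 + 1) + 11)) = -22*(168 + 112*((-1 + 1) + 11)) = -22*(168 + 112*(0 + 11)) = -22*(168 + 112*11) = -22*(168 + 1232) = -22*1400 = -30800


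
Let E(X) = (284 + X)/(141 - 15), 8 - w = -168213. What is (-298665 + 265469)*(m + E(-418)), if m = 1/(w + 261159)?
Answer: 34106989529/966105 ≈ 35304.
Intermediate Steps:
w = 168221 (w = 8 - 1*(-168213) = 8 + 168213 = 168221)
E(X) = 142/63 + X/126 (E(X) = (284 + X)/126 = (284 + X)*(1/126) = 142/63 + X/126)
m = 1/429380 (m = 1/(168221 + 261159) = 1/429380 ≈ 2.3289e-6)
(-298665 + 265469)*(m + E(-418)) = (-298665 + 265469)*(1/429380 + (142/63 + (1/126)*(-418))) = -33196*(1/429380 + (142/63 - 209/63)) = -33196*(1/429380 - 67/63) = -33196*(-4109771/3864420) = 34106989529/966105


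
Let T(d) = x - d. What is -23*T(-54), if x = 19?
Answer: -1679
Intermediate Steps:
T(d) = 19 - d
-23*T(-54) = -23*(19 - 1*(-54)) = -23*(19 + 54) = -23*73 = -1679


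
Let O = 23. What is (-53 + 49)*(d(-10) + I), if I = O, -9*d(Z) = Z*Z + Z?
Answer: -52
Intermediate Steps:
d(Z) = -Z/9 - Z²/9 (d(Z) = -(Z*Z + Z)/9 = -(Z² + Z)/9 = -(Z + Z²)/9 = -Z/9 - Z²/9)
I = 23
(-53 + 49)*(d(-10) + I) = (-53 + 49)*(-⅑*(-10)*(1 - 10) + 23) = -4*(-⅑*(-10)*(-9) + 23) = -4*(-10 + 23) = -4*13 = -52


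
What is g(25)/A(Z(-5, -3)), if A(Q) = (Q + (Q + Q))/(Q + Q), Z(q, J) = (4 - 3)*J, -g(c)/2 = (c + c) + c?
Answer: -100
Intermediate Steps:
g(c) = -6*c (g(c) = -2*((c + c) + c) = -2*(2*c + c) = -6*c)
Z(q, J) = J (Z(q, J) = 1*J = J)
A(Q) = 3/2 (A(Q) = (Q + 2*Q)/((2*Q)) = (3*Q)*(1/(2*Q)) = 3/2)
g(25)/A(Z(-5, -3)) = (-6*25)/(3/2) = -150*⅔ = -100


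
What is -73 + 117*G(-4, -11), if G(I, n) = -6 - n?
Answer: 512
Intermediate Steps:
-73 + 117*G(-4, -11) = -73 + 117*(-6 - 1*(-11)) = -73 + 117*(-6 + 11) = -73 + 117*5 = -73 + 585 = 512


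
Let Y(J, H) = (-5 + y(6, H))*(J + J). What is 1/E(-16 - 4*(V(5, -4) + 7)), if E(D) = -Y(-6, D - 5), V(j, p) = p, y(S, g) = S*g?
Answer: -1/2436 ≈ -0.00041051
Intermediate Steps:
Y(J, H) = 2*J*(-5 + 6*H) (Y(J, H) = (-5 + 6*H)*(J + J) = (-5 + 6*H)*(2*J) = 2*J*(-5 + 6*H))
E(D) = -420 + 72*D (E(D) = -2*(-6)*(-5 + 6*(D - 5)) = -2*(-6)*(-5 + 6*(-5 + D)) = -2*(-6)*(-5 + (-30 + 6*D)) = -2*(-6)*(-35 + 6*D) = -(420 - 72*D) = -420 + 72*D)
1/E(-16 - 4*(V(5, -4) + 7)) = 1/(-420 + 72*(-16 - 4*(-4 + 7))) = 1/(-420 + 72*(-16 - 4*3)) = 1/(-420 + 72*(-16 - 12)) = 1/(-420 + 72*(-28)) = 1/(-420 - 2016) = 1/(-2436) = -1/2436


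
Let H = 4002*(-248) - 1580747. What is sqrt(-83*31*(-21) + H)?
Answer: I*sqrt(2519210) ≈ 1587.2*I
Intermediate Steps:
H = -2573243 (H = -992496 - 1580747 = -2573243)
sqrt(-83*31*(-21) + H) = sqrt(-83*31*(-21) - 2573243) = sqrt(-2573*(-21) - 2573243) = sqrt(54033 - 2573243) = sqrt(-2519210) = I*sqrt(2519210)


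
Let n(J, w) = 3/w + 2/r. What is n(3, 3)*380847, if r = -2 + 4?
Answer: 761694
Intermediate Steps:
r = 2
n(J, w) = 1 + 3/w (n(J, w) = 3/w + 2/2 = 3/w + 2*(½) = 3/w + 1 = 1 + 3/w)
n(3, 3)*380847 = ((3 + 3)/3)*380847 = ((⅓)*6)*380847 = 2*380847 = 761694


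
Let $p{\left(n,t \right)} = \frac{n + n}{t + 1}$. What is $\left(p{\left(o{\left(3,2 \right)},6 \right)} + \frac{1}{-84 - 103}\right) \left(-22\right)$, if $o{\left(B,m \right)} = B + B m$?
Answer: $- \frac{6718}{119} \approx -56.454$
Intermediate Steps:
$p{\left(n,t \right)} = \frac{2 n}{1 + t}$
$\left(p{\left(o{\left(3,2 \right)},6 \right)} + \frac{1}{-84 - 103}\right) \left(-22\right) = \left(\frac{2 \cdot 3 \left(1 + 2\right)}{1 + 6} + \frac{1}{-84 - 103}\right) \left(-22\right) = \left(\frac{2 \cdot 3 \cdot 3}{7} + \frac{1}{-187}\right) \left(-22\right) = \left(2 \cdot 9 \cdot \frac{1}{7} - \frac{1}{187}\right) \left(-22\right) = \left(\frac{18}{7} - \frac{1}{187}\right) \left(-22\right) = \frac{3359}{1309} \left(-22\right) = - \frac{6718}{119}$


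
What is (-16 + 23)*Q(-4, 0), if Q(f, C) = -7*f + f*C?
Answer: 196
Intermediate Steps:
Q(f, C) = -7*f + C*f
(-16 + 23)*Q(-4, 0) = (-16 + 23)*(-4*(-7 + 0)) = 7*(-4*(-7)) = 7*28 = 196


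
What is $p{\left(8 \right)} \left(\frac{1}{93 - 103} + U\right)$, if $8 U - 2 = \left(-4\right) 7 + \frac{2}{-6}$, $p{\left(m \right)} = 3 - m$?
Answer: $\frac{407}{24} \approx 16.958$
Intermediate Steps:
$U = - \frac{79}{24}$ ($U = \frac{1}{4} + \frac{\left(-4\right) 7 + \frac{2}{-6}}{8} = \frac{1}{4} + \frac{-28 + 2 \left(- \frac{1}{6}\right)}{8} = \frac{1}{4} + \frac{-28 - \frac{1}{3}}{8} = \frac{1}{4} + \frac{1}{8} \left(- \frac{85}{3}\right) = \frac{1}{4} - \frac{85}{24} = - \frac{79}{24} \approx -3.2917$)
$p{\left(8 \right)} \left(\frac{1}{93 - 103} + U\right) = \left(3 - 8\right) \left(\frac{1}{93 - 103} - \frac{79}{24}\right) = \left(3 - 8\right) \left(\frac{1}{-10} - \frac{79}{24}\right) = - 5 \left(- \frac{1}{10} - \frac{79}{24}\right) = \left(-5\right) \left(- \frac{407}{120}\right) = \frac{407}{24}$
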